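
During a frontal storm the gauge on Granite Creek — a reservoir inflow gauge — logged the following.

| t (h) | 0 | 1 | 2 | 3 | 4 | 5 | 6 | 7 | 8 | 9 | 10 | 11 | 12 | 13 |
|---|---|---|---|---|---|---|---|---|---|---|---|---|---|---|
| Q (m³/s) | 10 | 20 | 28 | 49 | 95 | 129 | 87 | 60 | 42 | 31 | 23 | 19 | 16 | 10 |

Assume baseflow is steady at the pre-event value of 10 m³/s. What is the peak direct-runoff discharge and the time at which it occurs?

Q_p = 119.0 m³/s at t = 5 h

Subtracting baseflow gives direct-runoff ordinates: 0.0, 10.0, 18.0, 39.0, 85.0, 119.0, 77.0, 50.0, 32.0, 21.0, 13.0, 9.0, 6.0, 0.0 m³/s.
The maximum is 119.0 m³/s, occurring at the reading for t = 5 h.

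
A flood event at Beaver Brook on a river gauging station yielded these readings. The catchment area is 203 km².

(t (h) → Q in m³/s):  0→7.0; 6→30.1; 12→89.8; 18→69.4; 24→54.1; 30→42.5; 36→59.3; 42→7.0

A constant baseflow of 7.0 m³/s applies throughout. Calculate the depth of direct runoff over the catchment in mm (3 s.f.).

Direct runoff: 0.0, 23.1, 82.8, 62.4, 47.1, 35.5, 52.3, 0.0 m³/s; ΣQ_DR = 303.2 m³/s.
V = ΣQ_DR · Δt = 303.2 × 21600 s = 6.549 × 10^6 m³.
Over A = 203 km², depth = V / A = 32.3 mm.

d ≈ 32.3 mm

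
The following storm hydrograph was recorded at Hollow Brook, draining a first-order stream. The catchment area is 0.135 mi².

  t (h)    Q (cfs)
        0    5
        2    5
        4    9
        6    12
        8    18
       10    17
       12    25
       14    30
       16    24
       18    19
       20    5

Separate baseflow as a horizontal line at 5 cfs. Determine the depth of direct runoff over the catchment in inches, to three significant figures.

Direct runoff: 0.0, 0.0, 4.0, 7.0, 13.0, 12.0, 20.0, 25.0, 19.0, 14.0, 0.0 cfs; ΣQ_DR = 114.0 cfs.
V = ΣQ_DR · Δt = 114.0 × 7200 s = 8.208 × 10^5 ft³.
Over A = 0.135 mi², depth = V / A = 2.62 in.

d ≈ 2.62 in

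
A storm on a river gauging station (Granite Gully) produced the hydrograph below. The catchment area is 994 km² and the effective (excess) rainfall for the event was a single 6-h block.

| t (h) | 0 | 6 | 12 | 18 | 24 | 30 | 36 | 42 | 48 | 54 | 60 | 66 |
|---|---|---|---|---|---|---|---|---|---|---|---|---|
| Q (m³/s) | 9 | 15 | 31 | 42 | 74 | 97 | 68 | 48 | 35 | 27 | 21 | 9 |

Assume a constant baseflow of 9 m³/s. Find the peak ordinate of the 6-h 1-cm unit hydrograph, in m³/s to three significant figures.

U_p ≈ 110 m³/s

Direct runoff: 0.0, 6.0, 22.0, 33.0, 65.0, 88.0, 59.0, 39.0, 26.0, 18.0, 12.0, 0.0 m³/s; ΣQ_DR = 368.0 m³/s, peak = 88.0 m³/s.
Runoff depth d = ΣQ_DR·Δt / A = 368.0 × 21600 / (994 km²) = 7.997 mm.
The 1-cm UH is the DRH scaled by (10 mm)/d, so U_p = 88.0 × 10/7.997 = 110 m³/s.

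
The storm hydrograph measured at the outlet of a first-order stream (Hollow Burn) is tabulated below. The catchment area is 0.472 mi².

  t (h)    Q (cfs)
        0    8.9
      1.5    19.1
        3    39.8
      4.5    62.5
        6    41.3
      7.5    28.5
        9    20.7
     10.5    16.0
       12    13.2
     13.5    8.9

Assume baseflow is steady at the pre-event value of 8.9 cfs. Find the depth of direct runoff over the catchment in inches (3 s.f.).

d ≈ 0.837 in

Direct runoff: 0.0, 10.2, 30.9, 53.6, 32.4, 19.6, 11.8, 7.1, 4.3, 0.0 cfs; ΣQ_DR = 169.9 cfs.
V = ΣQ_DR · Δt = 169.9 × 5400 s = 9.175 × 10^5 ft³.
Over A = 0.472 mi², depth = V / A = 0.837 in.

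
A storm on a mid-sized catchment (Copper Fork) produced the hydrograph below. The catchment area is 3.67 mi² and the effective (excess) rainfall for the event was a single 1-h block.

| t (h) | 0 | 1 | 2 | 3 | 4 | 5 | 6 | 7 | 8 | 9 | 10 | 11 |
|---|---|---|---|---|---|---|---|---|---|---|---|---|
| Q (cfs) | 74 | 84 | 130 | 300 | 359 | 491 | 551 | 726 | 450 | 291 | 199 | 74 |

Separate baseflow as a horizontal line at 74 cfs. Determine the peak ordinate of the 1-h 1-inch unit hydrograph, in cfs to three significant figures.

Direct runoff: 0.0, 10.0, 56.0, 226.0, 285.0, 417.0, 477.0, 652.0, 376.0, 217.0, 125.0, 0.0 cfs; ΣQ_DR = 2841 cfs, peak = 652.0 cfs.
Runoff depth d = ΣQ_DR·Δt / A = 2841 × 3600 / (3.67 mi²) = 1.200 in.
The 1-inch UH is the DRH scaled by (1 in)/d, so U_p = 652.0 × 1/1.200 = 544 cfs.

U_p ≈ 544 cfs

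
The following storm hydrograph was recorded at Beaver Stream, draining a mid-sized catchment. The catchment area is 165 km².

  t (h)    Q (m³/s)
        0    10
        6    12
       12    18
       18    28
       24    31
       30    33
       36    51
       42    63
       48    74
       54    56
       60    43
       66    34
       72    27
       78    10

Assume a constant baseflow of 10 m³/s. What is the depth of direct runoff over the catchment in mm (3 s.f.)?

d ≈ 45.8 mm

Direct runoff: 0.0, 2.0, 8.0, 18.0, 21.0, 23.0, 41.0, 53.0, 64.0, 46.0, 33.0, 24.0, 17.0, 0.0 m³/s; ΣQ_DR = 350.0 m³/s.
V = ΣQ_DR · Δt = 350.0 × 21600 s = 7.560 × 10^6 m³.
Over A = 165 km², depth = V / A = 45.8 mm.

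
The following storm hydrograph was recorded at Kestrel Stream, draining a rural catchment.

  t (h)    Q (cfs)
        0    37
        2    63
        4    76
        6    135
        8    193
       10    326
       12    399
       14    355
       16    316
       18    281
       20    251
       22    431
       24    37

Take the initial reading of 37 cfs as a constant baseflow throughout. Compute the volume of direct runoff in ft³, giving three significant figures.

V ≈ 1.74 × 10^7 ft³

Direct-runoff ordinates (Q − Q_b): 0.0, 26.0, 39.0, 98.0, 156.0, 289.0, 362.0, 318.0, 279.0, 244.0, 214.0, 394.0, 0.0 cfs.
ΣQ_DR = 2419 cfs.
With Δt = 2 h = 7200 s, V = ΣQ_DR · Δt = 2419 × 7200 = 1.74 × 10^7 ft³.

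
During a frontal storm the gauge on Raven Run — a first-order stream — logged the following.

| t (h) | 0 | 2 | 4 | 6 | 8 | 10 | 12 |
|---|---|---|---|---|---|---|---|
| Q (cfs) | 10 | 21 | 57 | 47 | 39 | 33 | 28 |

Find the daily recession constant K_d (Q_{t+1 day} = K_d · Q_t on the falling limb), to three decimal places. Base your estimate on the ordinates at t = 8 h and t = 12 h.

K_d ≈ 0.137

Between t = 8 h and t = 12 h the flow falls from 39 to 28 cfs over 2×2 h = 4 h.
Per-interval ratio K = (28/39)^(1/2) = 0.8473; K_d = K^(24/2) = 0.137.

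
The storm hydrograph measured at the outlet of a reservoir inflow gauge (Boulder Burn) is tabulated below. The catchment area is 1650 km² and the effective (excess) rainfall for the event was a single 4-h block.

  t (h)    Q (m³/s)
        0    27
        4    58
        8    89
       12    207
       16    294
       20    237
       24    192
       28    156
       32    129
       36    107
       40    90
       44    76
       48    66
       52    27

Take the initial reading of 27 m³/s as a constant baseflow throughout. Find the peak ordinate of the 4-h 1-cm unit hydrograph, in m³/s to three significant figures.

U_p ≈ 222 m³/s

Direct runoff: 0.0, 31.0, 62.0, 180.0, 267.0, 210.0, 165.0, 129.0, 102.0, 80.0, 63.0, 49.0, 39.0, 0.0 m³/s; ΣQ_DR = 1377 m³/s, peak = 267.0 m³/s.
Runoff depth d = ΣQ_DR·Δt / A = 1377 × 14400 / (1650 km²) = 12.02 mm.
The 1-cm UH is the DRH scaled by (10 mm)/d, so U_p = 267.0 × 10/12.02 = 222 m³/s.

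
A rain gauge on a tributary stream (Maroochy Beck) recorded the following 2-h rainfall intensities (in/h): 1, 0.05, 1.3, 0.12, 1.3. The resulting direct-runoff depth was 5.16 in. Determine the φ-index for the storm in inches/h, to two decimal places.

φ ≈ 0.34 in/h

Only the 3 blocks with intensity above φ contribute runoff: 1, 1.3, 1.3 in/h.
Σ(I−φ)·Δt = d  ⇒  (1+1.3+1.3 − 3φ)·2 = 5.16
φ = (3.600 − 5.16/2) / 3 = 0.34 in/h.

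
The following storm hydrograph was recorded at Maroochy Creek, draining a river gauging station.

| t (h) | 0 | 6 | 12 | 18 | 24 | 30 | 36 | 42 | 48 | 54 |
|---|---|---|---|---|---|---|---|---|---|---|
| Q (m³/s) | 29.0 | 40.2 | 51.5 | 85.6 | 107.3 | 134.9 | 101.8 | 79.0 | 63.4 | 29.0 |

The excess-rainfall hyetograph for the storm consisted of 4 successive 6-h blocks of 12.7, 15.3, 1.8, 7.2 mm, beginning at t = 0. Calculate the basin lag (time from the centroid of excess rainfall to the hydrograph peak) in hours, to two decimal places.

Centroid of excess rainfall: t_c = Σ P_i·t̄_i / ΣP_i = 9.5676 h (block centres at 3, 9, 15, 21 h).
Hydrograph peak occurs at t = 30 h, so basin lag t_L = 30 − 9.5676 = 20.43 h.

t_L ≈ 20.43 h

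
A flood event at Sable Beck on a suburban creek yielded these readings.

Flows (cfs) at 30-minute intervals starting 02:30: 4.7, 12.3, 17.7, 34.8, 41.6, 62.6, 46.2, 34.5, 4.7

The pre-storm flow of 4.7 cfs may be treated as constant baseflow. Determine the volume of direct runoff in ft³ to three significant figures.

V ≈ 3.90 × 10^5 ft³

Direct-runoff ordinates (Q − Q_b): 0.0, 7.6, 13.0, 30.1, 36.9, 57.9, 41.5, 29.8, 0.0 cfs.
ΣQ_DR = 216.8 cfs.
With Δt = 0.5 h = 1800 s, V = ΣQ_DR · Δt = 216.8 × 1800 = 3.90 × 10^5 ft³.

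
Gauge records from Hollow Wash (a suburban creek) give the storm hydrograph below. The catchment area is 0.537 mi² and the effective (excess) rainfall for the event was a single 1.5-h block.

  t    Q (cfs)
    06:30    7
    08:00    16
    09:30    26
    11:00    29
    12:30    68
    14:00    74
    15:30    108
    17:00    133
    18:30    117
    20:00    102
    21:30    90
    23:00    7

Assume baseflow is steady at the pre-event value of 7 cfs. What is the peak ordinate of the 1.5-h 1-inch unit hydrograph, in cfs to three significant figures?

Direct runoff: 0.0, 9.0, 19.0, 22.0, 61.0, 67.0, 101.0, 126.0, 110.0, 95.0, 83.0, 0.0 cfs; ΣQ_DR = 693.0 cfs, peak = 126.0 cfs.
Runoff depth d = ΣQ_DR·Δt / A = 693.0 × 5400 / (0.537 mi²) = 3.000 in.
The 1-inch UH is the DRH scaled by (1 in)/d, so U_p = 126.0 × 1/3.000 = 42.0 cfs.

U_p ≈ 42.0 cfs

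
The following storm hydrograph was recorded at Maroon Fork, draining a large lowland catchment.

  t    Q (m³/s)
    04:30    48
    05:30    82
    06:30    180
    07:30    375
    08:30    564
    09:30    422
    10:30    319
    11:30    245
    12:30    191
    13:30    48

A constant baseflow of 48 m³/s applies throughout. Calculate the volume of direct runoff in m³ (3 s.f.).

V ≈ 7.18 × 10^6 m³

Direct-runoff ordinates (Q − Q_b): 0.0, 34.0, 132.0, 327.0, 516.0, 374.0, 271.0, 197.0, 143.0, 0.0 m³/s.
ΣQ_DR = 1994 m³/s.
With Δt = 1 h = 3600 s, V = ΣQ_DR · Δt = 1994 × 3600 = 7.18 × 10^6 m³.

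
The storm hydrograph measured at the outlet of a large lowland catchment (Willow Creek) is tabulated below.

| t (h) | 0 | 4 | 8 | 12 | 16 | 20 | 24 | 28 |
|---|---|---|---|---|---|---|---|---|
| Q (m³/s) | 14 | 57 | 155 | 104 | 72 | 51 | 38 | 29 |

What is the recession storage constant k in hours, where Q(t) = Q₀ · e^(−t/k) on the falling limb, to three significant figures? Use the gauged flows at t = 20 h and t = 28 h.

On the falling limb, Q drops from 51 to 29 m³/s between t = 20 h and t = 28 h (Δt = 8 h).
k = −Δt / ln(Q₂/Q₁) = −8 / ln(29/51) = 14.2 h.

k ≈ 14.2 h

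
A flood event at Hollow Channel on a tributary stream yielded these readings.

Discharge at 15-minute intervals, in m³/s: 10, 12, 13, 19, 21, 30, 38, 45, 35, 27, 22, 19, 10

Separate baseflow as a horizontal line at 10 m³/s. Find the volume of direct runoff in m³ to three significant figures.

Direct-runoff ordinates (Q − Q_b): 0.0, 2.0, 3.0, 9.0, 11.0, 20.0, 28.0, 35.0, 25.0, 17.0, 12.0, 9.0, 0.0 m³/s.
ΣQ_DR = 171.0 m³/s.
With Δt = 0.25 h = 900 s, V = ΣQ_DR · Δt = 171.0 × 900 = 1.54 × 10^5 m³.

V ≈ 1.54 × 10^5 m³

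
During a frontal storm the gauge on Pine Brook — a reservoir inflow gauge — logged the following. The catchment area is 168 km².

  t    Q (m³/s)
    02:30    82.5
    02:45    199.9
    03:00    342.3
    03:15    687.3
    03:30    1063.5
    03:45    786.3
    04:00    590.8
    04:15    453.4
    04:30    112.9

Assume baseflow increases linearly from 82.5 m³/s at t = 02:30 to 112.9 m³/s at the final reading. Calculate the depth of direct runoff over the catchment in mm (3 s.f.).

d ≈ 18.4 mm

Direct runoff: 0.00, 113.60, 252.20, 593.40, 965.80, 684.80, 485.50, 344.30, 0.00 m³/s; ΣQ_DR = 3440 m³/s.
V = ΣQ_DR · Δt = 3440 × 900 s = 3.096 × 10^6 m³.
Over A = 168 km², depth = V / A = 18.4 mm.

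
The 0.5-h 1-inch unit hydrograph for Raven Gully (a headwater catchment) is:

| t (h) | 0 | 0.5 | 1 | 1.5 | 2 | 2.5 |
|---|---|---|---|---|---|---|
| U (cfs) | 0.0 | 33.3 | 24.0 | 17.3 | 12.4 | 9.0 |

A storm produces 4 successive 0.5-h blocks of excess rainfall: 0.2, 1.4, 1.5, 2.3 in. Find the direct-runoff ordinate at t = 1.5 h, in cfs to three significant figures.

By discrete convolution, Q_j = Σ (P_i / 1 in) · U_{j−i}.
At t = 1.5 h (j=3): Q = (0.2/1)·17.3 + (1.4/1)·24.0 + (1.5/1)·33.3 + (2.3/1)·0.0 = 87.0 cfs.

Q ≈ 87.0 cfs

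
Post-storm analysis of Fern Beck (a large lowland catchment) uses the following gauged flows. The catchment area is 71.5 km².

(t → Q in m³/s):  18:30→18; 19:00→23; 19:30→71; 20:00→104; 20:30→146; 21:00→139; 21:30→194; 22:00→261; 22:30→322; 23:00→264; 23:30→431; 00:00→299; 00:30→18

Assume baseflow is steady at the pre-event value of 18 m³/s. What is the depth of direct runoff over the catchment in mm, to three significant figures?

d ≈ 51.8 mm

Direct runoff: 0.0, 5.0, 53.0, 86.0, 128.0, 121.0, 176.0, 243.0, 304.0, 246.0, 413.0, 281.0, 0.0 m³/s; ΣQ_DR = 2056 m³/s.
V = ΣQ_DR · Δt = 2056 × 1800 s = 3.701 × 10^6 m³.
Over A = 71.5 km², depth = V / A = 51.8 mm.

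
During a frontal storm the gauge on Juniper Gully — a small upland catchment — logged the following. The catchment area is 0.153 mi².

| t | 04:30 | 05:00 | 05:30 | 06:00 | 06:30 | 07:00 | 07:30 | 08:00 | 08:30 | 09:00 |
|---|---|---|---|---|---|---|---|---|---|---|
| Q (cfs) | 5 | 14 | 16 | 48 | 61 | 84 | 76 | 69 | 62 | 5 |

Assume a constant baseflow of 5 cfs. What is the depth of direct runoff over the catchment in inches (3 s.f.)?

d ≈ 1.97 in

Direct runoff: 0.0, 9.0, 11.0, 43.0, 56.0, 79.0, 71.0, 64.0, 57.0, 0.0 cfs; ΣQ_DR = 390.0 cfs.
V = ΣQ_DR · Δt = 390.0 × 1800 s = 7.020 × 10^5 ft³.
Over A = 0.153 mi², depth = V / A = 1.97 in.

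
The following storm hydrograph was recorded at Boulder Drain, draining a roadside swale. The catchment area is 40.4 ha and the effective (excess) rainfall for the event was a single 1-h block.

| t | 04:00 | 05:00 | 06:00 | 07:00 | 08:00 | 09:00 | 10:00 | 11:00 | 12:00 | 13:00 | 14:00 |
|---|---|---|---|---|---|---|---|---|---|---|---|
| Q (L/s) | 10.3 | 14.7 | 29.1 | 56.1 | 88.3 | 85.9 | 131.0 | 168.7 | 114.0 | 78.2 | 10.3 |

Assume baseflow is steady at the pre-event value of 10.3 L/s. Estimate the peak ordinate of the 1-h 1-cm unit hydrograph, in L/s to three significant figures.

U_p ≈ 264 L/s

Direct runoff: 0.0, 4.4, 18.8, 45.8, 78.0, 75.6, 120.7, 158.4, 103.7, 67.9, 0.0 L/s; ΣQ_DR = 673.3 L/s, peak = 158.4 L/s.
Runoff depth d = ΣQ_DR·Δt / A = 673.3 × 3600 / (40.4 ha) = 6.000 mm.
The 1-cm UH is the DRH scaled by (10 mm)/d, so U_p = 158.4 × 10/6.000 = 264 L/s.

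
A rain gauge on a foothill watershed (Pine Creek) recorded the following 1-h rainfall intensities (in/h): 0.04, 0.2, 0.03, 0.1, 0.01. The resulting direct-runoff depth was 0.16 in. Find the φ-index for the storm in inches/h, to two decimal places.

Only the 2 blocks with intensity above φ contribute runoff: 0.2, 0.1 in/h.
Σ(I−φ)·Δt = d  ⇒  (0.2+0.1 − 2φ)·1 = 0.16
φ = (0.3000 − 0.16/1) / 2 = 0.07 in/h.

φ ≈ 0.07 in/h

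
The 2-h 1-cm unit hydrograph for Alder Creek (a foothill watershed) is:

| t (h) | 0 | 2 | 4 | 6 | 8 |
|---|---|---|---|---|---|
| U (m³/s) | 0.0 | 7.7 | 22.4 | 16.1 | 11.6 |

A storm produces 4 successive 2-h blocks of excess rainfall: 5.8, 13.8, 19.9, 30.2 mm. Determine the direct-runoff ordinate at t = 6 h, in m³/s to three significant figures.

Q ≈ 55.6 m³/s

By discrete convolution, Q_j = Σ (P_i / 10 mm) · U_{j−i}.
At t = 6 h (j=3): Q = (5.8/10)·16.1 + (13.8/10)·22.4 + (19.9/10)·7.7 + (30.2/10)·0.0 = 55.6 m³/s.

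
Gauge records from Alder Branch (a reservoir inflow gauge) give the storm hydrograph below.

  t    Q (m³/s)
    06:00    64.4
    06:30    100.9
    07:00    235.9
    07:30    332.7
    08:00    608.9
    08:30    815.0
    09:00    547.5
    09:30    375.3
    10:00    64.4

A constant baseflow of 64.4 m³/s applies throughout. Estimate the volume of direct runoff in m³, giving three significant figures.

Direct-runoff ordinates (Q − Q_b): 0.0, 36.5, 171.5, 268.3, 544.5, 750.6, 483.1, 310.9, 0.0 m³/s.
ΣQ_DR = 2565 m³/s.
With Δt = 0.5 h = 1800 s, V = ΣQ_DR · Δt = 2565 × 1800 = 4.62 × 10^6 m³.

V ≈ 4.62 × 10^6 m³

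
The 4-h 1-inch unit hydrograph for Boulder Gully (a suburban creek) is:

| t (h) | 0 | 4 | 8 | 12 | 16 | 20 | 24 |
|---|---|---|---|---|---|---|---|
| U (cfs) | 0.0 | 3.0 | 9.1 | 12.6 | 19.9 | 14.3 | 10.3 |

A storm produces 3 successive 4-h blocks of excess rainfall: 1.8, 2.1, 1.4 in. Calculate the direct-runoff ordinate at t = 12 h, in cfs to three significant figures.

Q ≈ 46.0 cfs

By discrete convolution, Q_j = Σ (P_i / 1 in) · U_{j−i}.
At t = 12 h (j=3): Q = (1.8/1)·12.6 + (2.1/1)·9.1 + (1.4/1)·3.0 = 46.0 cfs.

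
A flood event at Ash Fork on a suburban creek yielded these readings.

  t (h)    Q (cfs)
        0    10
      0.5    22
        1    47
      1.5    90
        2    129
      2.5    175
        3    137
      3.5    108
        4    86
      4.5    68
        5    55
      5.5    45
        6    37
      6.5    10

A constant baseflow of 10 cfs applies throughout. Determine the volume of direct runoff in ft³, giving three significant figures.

Direct-runoff ordinates (Q − Q_b): 0.0, 12.0, 37.0, 80.0, 119.0, 165.0, 127.0, 98.0, 76.0, 58.0, 45.0, 35.0, 27.0, 0.0 cfs.
ΣQ_DR = 879.0 cfs.
With Δt = 0.5 h = 1800 s, V = ΣQ_DR · Δt = 879.0 × 1800 = 1.58 × 10^6 ft³.

V ≈ 1.58 × 10^6 ft³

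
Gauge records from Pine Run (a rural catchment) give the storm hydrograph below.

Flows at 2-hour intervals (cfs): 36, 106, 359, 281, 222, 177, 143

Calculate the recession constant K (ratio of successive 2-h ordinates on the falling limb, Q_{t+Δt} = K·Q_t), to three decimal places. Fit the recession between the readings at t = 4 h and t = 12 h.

K ≈ 0.794

Using the recession-limb readings at t = 4 h and t = 12 h: Q falls from 359 to 143 cfs over 4 intervals.
K = (Q₂/Q₁)^(1/4) = (143/359)^(1/4) = 0.794.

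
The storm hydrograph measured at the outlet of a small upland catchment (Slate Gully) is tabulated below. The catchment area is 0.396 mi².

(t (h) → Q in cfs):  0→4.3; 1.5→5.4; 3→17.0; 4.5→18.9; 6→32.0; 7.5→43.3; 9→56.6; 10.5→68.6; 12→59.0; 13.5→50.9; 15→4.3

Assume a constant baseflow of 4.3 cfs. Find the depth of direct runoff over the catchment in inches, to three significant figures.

d ≈ 1.84 in

Direct runoff: 0.0, 1.1, 12.7, 14.6, 27.7, 39.0, 52.3, 64.3, 54.7, 46.6, 0.0 cfs; ΣQ_DR = 313.0 cfs.
V = ΣQ_DR · Δt = 313.0 × 5400 s = 1.690 × 10^6 ft³.
Over A = 0.396 mi², depth = V / A = 1.84 in.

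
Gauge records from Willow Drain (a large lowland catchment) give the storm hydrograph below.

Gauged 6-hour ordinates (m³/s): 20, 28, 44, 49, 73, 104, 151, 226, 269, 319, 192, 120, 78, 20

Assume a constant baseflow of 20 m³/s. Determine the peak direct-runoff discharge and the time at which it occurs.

Q_p = 299.0 m³/s at t = 54 h

Subtracting baseflow gives direct-runoff ordinates: 0.0, 8.0, 24.0, 29.0, 53.0, 84.0, 131.0, 206.0, 249.0, 299.0, 172.0, 100.0, 58.0, 0.0 m³/s.
The maximum is 299.0 m³/s, occurring at the reading for t = 54 h.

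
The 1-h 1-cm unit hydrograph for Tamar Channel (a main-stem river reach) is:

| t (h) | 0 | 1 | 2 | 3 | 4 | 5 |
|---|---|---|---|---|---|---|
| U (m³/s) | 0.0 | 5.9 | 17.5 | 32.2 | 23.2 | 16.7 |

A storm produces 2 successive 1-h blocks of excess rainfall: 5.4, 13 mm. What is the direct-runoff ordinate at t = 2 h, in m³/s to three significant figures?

Q ≈ 17.1 m³/s

By discrete convolution, Q_j = Σ (P_i / 10 mm) · U_{j−i}.
At t = 2 h (j=2): Q = (5.4/10)·17.5 + (13/10)·5.9 = 17.1 m³/s.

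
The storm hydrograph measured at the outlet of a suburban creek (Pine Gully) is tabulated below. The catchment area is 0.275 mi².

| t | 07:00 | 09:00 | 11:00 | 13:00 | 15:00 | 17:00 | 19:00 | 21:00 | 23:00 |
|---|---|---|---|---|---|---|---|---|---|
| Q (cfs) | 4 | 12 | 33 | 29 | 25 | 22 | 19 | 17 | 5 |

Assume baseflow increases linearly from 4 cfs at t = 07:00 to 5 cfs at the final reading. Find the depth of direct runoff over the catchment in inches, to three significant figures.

Direct runoff: 0.00, 7.88, 28.75, 24.62, 20.50, 17.38, 14.25, 12.12, 0.00 cfs; ΣQ_DR = 125.5 cfs.
V = ΣQ_DR · Δt = 125.5 × 7200 s = 9.036 × 10^5 ft³.
Over A = 0.275 mi², depth = V / A = 1.41 in.

d ≈ 1.41 in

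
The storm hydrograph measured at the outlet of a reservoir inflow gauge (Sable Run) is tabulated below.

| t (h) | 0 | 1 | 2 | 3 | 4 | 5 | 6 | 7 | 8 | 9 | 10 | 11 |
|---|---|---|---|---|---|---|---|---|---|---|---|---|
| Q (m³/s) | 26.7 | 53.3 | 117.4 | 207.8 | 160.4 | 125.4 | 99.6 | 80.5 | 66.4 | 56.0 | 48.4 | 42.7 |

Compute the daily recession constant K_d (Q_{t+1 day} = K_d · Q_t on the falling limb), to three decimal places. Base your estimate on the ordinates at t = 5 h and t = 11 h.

K_d ≈ 0.013

Between t = 5 h and t = 11 h the flow falls from 125.4 to 42.7 m³/s over 6×1 h = 6 h.
Per-interval ratio K = (42.7/125.4)^(1/6) = 0.8356; K_d = K^(24/1) = 0.013.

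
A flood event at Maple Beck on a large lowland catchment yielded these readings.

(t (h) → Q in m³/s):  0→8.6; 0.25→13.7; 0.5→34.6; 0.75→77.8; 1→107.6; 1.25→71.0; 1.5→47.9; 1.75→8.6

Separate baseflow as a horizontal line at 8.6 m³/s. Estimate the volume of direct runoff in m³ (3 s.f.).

V ≈ 2.71 × 10^5 m³

Direct-runoff ordinates (Q − Q_b): 0.0, 5.1, 26.0, 69.2, 99.0, 62.4, 39.3, 0.0 m³/s.
ΣQ_DR = 301.0 m³/s.
With Δt = 0.25 h = 900 s, V = ΣQ_DR · Δt = 301.0 × 900 = 2.71 × 10^5 m³.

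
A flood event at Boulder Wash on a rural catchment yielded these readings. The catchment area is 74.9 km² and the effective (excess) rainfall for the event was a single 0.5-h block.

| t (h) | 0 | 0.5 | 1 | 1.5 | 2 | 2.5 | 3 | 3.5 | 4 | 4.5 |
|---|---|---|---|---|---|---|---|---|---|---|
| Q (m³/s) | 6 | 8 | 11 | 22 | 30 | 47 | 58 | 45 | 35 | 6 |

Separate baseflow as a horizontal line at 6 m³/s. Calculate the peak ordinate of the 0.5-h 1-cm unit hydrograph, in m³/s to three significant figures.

U_p ≈ 104 m³/s

Direct runoff: 0.0, 2.0, 5.0, 16.0, 24.0, 41.0, 52.0, 39.0, 29.0, 0.0 m³/s; ΣQ_DR = 208.0 m³/s, peak = 52.0 m³/s.
Runoff depth d = ΣQ_DR·Δt / A = 208.0 × 1800 / (74.9 km²) = 4.999 mm.
The 1-cm UH is the DRH scaled by (10 mm)/d, so U_p = 52.0 × 10/4.999 = 104 m³/s.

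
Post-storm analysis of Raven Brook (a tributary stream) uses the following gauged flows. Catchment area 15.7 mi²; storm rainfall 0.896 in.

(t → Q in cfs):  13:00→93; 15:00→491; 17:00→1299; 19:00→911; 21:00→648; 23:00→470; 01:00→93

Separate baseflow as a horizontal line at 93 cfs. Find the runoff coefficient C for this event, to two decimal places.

C ≈ 0.74

ΣQ_DR = 3354 cfs; V = ΣQ_DR·Δt = 2.415 × 10^7 ft³.
Runoff depth d = V / A = 0.6621 in.
C = d / P = 0.6621 / 0.896 = 0.74.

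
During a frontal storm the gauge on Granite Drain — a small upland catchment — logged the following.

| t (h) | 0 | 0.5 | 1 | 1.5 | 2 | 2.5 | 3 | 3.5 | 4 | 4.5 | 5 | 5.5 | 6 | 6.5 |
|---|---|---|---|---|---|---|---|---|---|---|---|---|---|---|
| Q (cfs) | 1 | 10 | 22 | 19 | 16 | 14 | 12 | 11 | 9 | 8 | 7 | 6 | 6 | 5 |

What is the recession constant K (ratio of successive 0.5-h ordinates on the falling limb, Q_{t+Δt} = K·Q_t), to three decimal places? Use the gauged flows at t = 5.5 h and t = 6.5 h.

Using the recession-limb readings at t = 5.5 h and t = 6.5 h: Q falls from 6 to 5 cfs over 2 intervals.
K = (Q₂/Q₁)^(1/2) = (5/6)^(1/2) = 0.913.

K ≈ 0.913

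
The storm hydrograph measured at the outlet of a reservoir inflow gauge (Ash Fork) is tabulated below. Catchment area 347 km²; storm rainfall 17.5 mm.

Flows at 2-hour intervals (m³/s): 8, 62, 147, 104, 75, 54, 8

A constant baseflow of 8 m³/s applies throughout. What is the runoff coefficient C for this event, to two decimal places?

ΣQ_DR = 402.0 m³/s; V = ΣQ_DR·Δt = 2.894 × 10^6 m³.
Runoff depth d = V / A = 8.341 mm.
C = d / P = 8.341 / 17.5 = 0.48.

C ≈ 0.48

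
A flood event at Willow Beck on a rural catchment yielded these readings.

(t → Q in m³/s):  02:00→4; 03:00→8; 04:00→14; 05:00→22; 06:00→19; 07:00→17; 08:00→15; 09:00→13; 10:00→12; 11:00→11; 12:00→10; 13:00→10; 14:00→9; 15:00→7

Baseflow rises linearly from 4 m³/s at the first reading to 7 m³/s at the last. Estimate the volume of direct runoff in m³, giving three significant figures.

V ≈ 3.38 × 10^5 m³

Direct-runoff ordinates (Q − Q_b): 0.00, 3.77, 9.54, 17.31, 14.08, 11.85, 9.62, 7.38, 6.15, 4.92, 3.69, 3.46, 2.23, 0.00 m³/s.
ΣQ_DR = 94.00 m³/s.
With Δt = 1 h = 3600 s, V = ΣQ_DR · Δt = 94.00 × 3600 = 3.38 × 10^5 m³.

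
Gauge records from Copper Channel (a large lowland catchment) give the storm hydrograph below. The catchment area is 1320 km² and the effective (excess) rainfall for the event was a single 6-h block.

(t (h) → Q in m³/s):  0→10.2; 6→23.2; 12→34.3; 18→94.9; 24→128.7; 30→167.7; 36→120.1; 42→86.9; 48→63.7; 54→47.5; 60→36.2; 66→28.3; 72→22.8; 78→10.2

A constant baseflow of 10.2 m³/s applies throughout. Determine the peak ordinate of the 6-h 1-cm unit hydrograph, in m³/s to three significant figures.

U_p ≈ 132 m³/s

Direct runoff: 0.0, 13.0, 24.1, 84.7, 118.5, 157.5, 109.9, 76.7, 53.5, 37.3, 26.0, 18.1, 12.6, 0.0 m³/s; ΣQ_DR = 731.9 m³/s, peak = 157.5 m³/s.
Runoff depth d = ΣQ_DR·Δt / A = 731.9 × 21600 / (1320 km²) = 11.98 mm.
The 1-cm UH is the DRH scaled by (10 mm)/d, so U_p = 157.5 × 10/11.98 = 132 m³/s.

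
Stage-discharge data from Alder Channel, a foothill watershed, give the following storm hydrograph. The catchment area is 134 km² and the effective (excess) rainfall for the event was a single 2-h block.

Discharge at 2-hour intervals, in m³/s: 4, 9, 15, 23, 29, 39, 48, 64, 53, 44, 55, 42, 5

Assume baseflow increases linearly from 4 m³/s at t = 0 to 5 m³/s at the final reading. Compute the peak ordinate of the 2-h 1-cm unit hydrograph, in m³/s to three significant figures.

Direct runoff: 0.00, 4.92, 10.83, 18.75, 24.67, 34.58, 43.50, 59.42, 48.33, 39.25, 50.17, 37.08, 0.00 m³/s; ΣQ_DR = 371.5 m³/s, peak = 59.42 m³/s.
Runoff depth d = ΣQ_DR·Δt / A = 371.5 × 7200 / (134 km²) = 19.96 mm.
The 1-cm UH is the DRH scaled by (10 mm)/d, so U_p = 59.42 × 10/19.96 = 29.8 m³/s.

U_p ≈ 29.8 m³/s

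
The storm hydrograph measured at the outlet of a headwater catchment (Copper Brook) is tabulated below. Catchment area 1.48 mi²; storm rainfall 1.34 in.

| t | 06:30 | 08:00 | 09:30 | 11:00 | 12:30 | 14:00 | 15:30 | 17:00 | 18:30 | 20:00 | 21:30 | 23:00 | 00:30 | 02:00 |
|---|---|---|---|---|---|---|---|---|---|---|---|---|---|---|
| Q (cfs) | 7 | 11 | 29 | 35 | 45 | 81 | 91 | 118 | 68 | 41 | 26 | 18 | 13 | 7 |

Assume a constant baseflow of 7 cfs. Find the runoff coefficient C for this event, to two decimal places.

ΣQ_DR = 492.0 cfs; V = ΣQ_DR·Δt = 2.657 × 10^6 ft³.
Runoff depth d = V / A = 0.7727 in.
C = d / P = 0.7727 / 1.34 = 0.58.

C ≈ 0.58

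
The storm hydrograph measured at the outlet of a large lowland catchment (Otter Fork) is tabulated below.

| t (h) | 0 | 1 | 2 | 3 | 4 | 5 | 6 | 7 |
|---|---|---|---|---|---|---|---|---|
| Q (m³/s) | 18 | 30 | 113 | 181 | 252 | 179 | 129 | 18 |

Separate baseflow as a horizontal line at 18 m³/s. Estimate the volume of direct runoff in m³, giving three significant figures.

V ≈ 2.79 × 10^6 m³

Direct-runoff ordinates (Q − Q_b): 0.0, 12.0, 95.0, 163.0, 234.0, 161.0, 111.0, 0.0 m³/s.
ΣQ_DR = 776.0 m³/s.
With Δt = 1 h = 3600 s, V = ΣQ_DR · Δt = 776.0 × 3600 = 2.79 × 10^6 m³.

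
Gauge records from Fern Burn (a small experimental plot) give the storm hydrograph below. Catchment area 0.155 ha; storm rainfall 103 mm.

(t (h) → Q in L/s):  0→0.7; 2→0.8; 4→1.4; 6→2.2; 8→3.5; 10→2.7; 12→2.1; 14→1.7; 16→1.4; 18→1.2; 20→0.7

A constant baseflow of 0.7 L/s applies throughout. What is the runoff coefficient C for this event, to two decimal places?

ΣQ_DR = 10.70 L/s; V = ΣQ_DR·Δt = 77040 L.
Runoff depth d = V / A = 49.70 mm.
C = d / P = 49.70 / 103 = 0.48.

C ≈ 0.48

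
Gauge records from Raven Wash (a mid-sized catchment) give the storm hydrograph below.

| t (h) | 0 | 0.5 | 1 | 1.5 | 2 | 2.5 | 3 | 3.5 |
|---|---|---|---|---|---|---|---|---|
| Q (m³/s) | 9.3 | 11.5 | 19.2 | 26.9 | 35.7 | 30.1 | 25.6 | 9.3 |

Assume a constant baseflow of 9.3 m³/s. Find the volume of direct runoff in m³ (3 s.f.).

Direct-runoff ordinates (Q − Q_b): 0.0, 2.2, 9.9, 17.6, 26.4, 20.8, 16.3, 0.0 m³/s.
ΣQ_DR = 93.20 m³/s.
With Δt = 0.5 h = 1800 s, V = ΣQ_DR · Δt = 93.20 × 1800 = 1.68 × 10^5 m³.

V ≈ 1.68 × 10^5 m³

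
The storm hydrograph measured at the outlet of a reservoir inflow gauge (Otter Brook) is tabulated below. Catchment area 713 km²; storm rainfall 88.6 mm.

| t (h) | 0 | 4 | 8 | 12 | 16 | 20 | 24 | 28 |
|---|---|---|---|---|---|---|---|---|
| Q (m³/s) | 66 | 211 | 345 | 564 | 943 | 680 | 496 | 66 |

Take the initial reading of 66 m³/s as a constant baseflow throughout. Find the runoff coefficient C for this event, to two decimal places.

C ≈ 0.65

ΣQ_DR = 2843 m³/s; V = ΣQ_DR·Δt = 4.094 × 10^7 m³.
Runoff depth d = V / A = 57.42 mm.
C = d / P = 57.42 / 88.6 = 0.65.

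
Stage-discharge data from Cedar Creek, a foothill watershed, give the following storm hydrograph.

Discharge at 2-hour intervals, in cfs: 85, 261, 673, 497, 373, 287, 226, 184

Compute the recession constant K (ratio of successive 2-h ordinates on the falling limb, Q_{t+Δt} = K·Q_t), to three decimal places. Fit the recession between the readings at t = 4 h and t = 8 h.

Using the recession-limb readings at t = 4 h and t = 8 h: Q falls from 673 to 373 cfs over 2 intervals.
K = (Q₂/Q₁)^(1/2) = (373/673)^(1/2) = 0.744.

K ≈ 0.744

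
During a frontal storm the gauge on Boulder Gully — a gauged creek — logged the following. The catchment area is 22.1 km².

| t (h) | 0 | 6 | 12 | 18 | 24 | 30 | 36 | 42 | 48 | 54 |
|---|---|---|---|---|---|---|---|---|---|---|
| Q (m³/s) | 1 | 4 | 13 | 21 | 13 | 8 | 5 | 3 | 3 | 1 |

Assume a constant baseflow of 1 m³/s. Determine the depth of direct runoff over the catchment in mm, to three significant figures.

Direct runoff: 0.0, 3.0, 12.0, 20.0, 12.0, 7.0, 4.0, 2.0, 2.0, 0.0 m³/s; ΣQ_DR = 62.00 m³/s.
V = ΣQ_DR · Δt = 62.00 × 21600 s = 1.339 × 10^6 m³.
Over A = 22.1 km², depth = V / A = 60.6 mm.

d ≈ 60.6 mm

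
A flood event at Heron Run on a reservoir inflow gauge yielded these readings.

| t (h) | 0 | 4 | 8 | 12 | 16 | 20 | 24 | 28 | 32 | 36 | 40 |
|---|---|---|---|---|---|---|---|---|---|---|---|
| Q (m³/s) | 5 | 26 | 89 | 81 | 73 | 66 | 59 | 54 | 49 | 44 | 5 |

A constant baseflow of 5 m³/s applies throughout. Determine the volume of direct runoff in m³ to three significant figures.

V ≈ 7.14 × 10^6 m³

Direct-runoff ordinates (Q − Q_b): 0.0, 21.0, 84.0, 76.0, 68.0, 61.0, 54.0, 49.0, 44.0, 39.0, 0.0 m³/s.
ΣQ_DR = 496.0 m³/s.
With Δt = 4 h = 14400 s, V = ΣQ_DR · Δt = 496.0 × 14400 = 7.14 × 10^6 m³.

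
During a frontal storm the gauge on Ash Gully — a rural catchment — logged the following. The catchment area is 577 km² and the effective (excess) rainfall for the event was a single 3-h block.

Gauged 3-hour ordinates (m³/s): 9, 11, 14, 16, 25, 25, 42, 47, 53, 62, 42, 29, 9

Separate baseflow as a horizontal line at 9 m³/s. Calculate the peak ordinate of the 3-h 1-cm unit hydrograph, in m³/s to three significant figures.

U_p ≈ 106 m³/s

Direct runoff: 0.0, 2.0, 5.0, 7.0, 16.0, 16.0, 33.0, 38.0, 44.0, 53.0, 33.0, 20.0, 0.0 m³/s; ΣQ_DR = 267.0 m³/s, peak = 53.0 m³/s.
Runoff depth d = ΣQ_DR·Δt / A = 267.0 × 10800 / (577 km²) = 4.998 mm.
The 1-cm UH is the DRH scaled by (10 mm)/d, so U_p = 53.0 × 10/4.998 = 106 m³/s.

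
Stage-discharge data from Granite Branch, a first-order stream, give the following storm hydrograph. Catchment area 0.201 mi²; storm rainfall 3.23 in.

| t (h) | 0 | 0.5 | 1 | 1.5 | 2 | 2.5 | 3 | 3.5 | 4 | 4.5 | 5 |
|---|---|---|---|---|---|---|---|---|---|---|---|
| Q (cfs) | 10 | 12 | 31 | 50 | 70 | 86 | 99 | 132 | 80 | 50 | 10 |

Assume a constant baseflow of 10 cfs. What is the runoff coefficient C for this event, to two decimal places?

C ≈ 0.62

ΣQ_DR = 520.0 cfs; V = ΣQ_DR·Δt = 9.360 × 10^5 ft³.
Runoff depth d = V / A = 2.004 in.
C = d / P = 2.004 / 3.23 = 0.62.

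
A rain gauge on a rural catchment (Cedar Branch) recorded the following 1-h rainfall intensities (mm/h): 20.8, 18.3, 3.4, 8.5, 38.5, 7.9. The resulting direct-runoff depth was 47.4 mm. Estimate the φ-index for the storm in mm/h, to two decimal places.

Only the 3 blocks with intensity above φ contribute runoff: 20.8, 18.3, 38.5 mm/h.
Σ(I−φ)·Δt = d  ⇒  (20.8+18.3+38.5 − 3φ)·1 = 47.4
φ = (77.60 − 47.4/1) / 3 = 10.07 mm/h.

φ ≈ 10.07 mm/h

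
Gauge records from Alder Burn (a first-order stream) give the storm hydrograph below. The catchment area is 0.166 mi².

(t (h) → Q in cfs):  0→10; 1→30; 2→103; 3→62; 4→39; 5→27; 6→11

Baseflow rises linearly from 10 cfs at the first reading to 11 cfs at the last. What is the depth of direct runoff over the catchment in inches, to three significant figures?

d ≈ 1.95 in

Direct runoff: 0.00, 19.83, 92.67, 51.50, 28.33, 16.17, 0.00 cfs; ΣQ_DR = 208.5 cfs.
V = ΣQ_DR · Δt = 208.5 × 3600 s = 7.506 × 10^5 ft³.
Over A = 0.166 mi², depth = V / A = 1.95 in.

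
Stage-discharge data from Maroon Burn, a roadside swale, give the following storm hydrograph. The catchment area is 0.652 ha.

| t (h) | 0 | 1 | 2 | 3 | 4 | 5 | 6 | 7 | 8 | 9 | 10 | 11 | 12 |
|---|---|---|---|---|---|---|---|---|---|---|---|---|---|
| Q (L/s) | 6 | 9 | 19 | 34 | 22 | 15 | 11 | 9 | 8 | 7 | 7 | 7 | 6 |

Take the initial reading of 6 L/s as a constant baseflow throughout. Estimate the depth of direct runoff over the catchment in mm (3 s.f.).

Direct runoff: 0.0, 3.0, 13.0, 28.0, 16.0, 9.0, 5.0, 3.0, 2.0, 1.0, 1.0, 1.0, 0.0 L/s; ΣQ_DR = 82.00 L/s.
V = ΣQ_DR · Δt = 82.00 × 3600 s = 2.952 × 10^5 L.
Over A = 0.652 ha, depth = V / A = 45.3 mm.

d ≈ 45.3 mm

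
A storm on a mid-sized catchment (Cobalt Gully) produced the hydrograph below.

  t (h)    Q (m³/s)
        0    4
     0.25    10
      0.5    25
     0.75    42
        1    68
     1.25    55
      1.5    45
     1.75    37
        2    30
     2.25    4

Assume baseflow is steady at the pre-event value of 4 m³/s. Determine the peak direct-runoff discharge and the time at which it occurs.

Q_p = 64.0 m³/s at t = 1 h

Subtracting baseflow gives direct-runoff ordinates: 0.0, 6.0, 21.0, 38.0, 64.0, 51.0, 41.0, 33.0, 26.0, 0.0 m³/s.
The maximum is 64.0 m³/s, occurring at the reading for t = 1 h.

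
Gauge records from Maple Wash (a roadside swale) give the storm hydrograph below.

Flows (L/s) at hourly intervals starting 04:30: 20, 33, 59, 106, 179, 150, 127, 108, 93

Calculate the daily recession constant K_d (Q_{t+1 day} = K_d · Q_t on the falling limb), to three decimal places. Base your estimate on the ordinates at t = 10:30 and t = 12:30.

Between t = 10:30 and t = 12:30 the flow falls from 127 to 93 L/s over 2×1 h = 2 h.
Per-interval ratio K = (93/127)^(1/2) = 0.8557; K_d = K^(24/1) = 0.024.

K_d ≈ 0.024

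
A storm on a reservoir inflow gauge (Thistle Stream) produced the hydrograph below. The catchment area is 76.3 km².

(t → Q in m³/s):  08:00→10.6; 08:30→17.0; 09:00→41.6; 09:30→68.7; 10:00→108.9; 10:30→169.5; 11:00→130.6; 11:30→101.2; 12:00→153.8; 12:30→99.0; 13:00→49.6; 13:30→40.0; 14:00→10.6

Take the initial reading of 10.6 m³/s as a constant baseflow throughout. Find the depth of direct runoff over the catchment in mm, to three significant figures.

Direct runoff: 0.0, 6.4, 31.0, 58.1, 98.3, 158.9, 120.0, 90.6, 143.2, 88.4, 39.0, 29.4, 0.0 m³/s; ΣQ_DR = 863.3 m³/s.
V = ΣQ_DR · Δt = 863.3 × 1800 s = 1.554 × 10^6 m³.
Over A = 76.3 km², depth = V / A = 20.4 mm.

d ≈ 20.4 mm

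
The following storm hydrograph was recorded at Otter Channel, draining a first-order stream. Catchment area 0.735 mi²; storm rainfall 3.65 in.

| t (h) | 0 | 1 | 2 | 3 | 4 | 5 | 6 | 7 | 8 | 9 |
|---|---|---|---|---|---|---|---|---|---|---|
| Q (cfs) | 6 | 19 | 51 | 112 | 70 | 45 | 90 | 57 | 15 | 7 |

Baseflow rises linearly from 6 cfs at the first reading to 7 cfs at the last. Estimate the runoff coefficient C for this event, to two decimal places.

ΣQ_DR = 407.0 cfs; V = ΣQ_DR·Δt = 1.465 × 10^6 ft³.
Runoff depth d = V / A = 0.8581 in.
C = d / P = 0.8581 / 3.65 = 0.24.

C ≈ 0.24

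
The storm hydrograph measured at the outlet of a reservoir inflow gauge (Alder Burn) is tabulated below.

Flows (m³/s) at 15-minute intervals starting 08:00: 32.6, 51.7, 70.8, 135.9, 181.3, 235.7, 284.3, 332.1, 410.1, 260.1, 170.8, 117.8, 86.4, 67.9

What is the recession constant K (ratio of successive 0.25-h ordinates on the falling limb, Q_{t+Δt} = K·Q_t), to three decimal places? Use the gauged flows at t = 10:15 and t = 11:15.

Using the recession-limb readings at t = 10:15 and t = 11:15: Q falls from 260.1 to 67.9 m³/s over 4 intervals.
K = (Q₂/Q₁)^(1/4) = (67.9/260.1)^(1/4) = 0.715.

K ≈ 0.715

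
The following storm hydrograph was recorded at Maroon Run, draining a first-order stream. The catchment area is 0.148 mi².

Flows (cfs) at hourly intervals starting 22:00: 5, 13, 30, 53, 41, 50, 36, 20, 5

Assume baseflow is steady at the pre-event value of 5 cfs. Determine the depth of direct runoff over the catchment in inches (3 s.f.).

Direct runoff: 0.0, 8.0, 25.0, 48.0, 36.0, 45.0, 31.0, 15.0, 0.0 cfs; ΣQ_DR = 208.0 cfs.
V = ΣQ_DR · Δt = 208.0 × 3600 s = 7.488 × 10^5 ft³.
Over A = 0.148 mi², depth = V / A = 2.18 in.

d ≈ 2.18 in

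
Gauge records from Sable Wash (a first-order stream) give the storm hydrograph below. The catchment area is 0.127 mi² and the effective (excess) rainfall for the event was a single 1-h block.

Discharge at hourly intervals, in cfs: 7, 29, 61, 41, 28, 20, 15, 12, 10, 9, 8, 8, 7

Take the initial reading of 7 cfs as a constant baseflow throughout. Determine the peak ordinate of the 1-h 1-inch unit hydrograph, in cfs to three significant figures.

U_p ≈ 27.0 cfs

Direct runoff: 0.0, 22.0, 54.0, 34.0, 21.0, 13.0, 8.0, 5.0, 3.0, 2.0, 1.0, 1.0, 0.0 cfs; ΣQ_DR = 164.0 cfs, peak = 54.0 cfs.
Runoff depth d = ΣQ_DR·Δt / A = 164.0 × 3600 / (0.127 mi²) = 2.001 in.
The 1-inch UH is the DRH scaled by (1 in)/d, so U_p = 54.0 × 1/2.001 = 27.0 cfs.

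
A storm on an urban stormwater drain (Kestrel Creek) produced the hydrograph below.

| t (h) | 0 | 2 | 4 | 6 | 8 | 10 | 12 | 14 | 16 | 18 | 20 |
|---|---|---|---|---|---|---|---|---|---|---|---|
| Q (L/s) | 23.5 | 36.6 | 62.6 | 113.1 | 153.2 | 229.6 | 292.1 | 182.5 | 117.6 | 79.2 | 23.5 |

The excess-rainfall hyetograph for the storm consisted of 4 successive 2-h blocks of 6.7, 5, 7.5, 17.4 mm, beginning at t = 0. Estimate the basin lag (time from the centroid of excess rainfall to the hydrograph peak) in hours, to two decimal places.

Centroid of excess rainfall: t_c = Σ P_i·t̄_i / ΣP_i = 4.9454 h (block centres at 1, 3, 5, 7 h).
Hydrograph peak occurs at t = 12 h, so basin lag t_L = 12 − 4.9454 = 7.05 h.

t_L ≈ 7.05 h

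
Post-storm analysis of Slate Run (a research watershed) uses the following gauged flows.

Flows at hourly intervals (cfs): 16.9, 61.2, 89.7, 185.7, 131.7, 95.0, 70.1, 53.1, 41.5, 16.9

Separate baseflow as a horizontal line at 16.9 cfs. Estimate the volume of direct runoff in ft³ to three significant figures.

Direct-runoff ordinates (Q − Q_b): 0.0, 44.3, 72.8, 168.8, 114.8, 78.1, 53.2, 36.2, 24.6, 0.0 cfs.
ΣQ_DR = 592.8 cfs.
With Δt = 1 h = 3600 s, V = ΣQ_DR · Δt = 592.8 × 3600 = 2.13 × 10^6 ft³.

V ≈ 2.13 × 10^6 ft³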